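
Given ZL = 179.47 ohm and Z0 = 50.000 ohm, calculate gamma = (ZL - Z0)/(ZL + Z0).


gamma = (179.47 - 50.000) / (179.47 + 50.000) = 0.5642

0.5642


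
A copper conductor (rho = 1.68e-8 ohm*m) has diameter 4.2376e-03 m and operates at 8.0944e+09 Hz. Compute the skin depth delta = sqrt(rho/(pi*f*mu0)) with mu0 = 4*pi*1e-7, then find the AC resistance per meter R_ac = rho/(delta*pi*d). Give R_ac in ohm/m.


delta = sqrt(1.68e-8 / (pi * 8.0944e+09 * 4*pi*1e-7)) = 7.250742e-07 m
R_ac = 1.68e-8 / (7.250742e-07 * pi * 4.2376e-03) = 1.740 ohm/m

1.740 ohm/m


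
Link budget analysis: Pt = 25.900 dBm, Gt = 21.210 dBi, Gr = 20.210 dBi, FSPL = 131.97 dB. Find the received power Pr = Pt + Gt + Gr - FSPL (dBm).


Pr = 25.900 + 21.210 + 20.210 - 131.97 = -64.65 dBm

-64.65 dBm


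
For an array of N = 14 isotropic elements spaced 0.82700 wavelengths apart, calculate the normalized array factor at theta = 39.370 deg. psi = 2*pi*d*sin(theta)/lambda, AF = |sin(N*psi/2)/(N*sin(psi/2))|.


psi = 2*pi*0.82700*sin(39.370 deg) = 3.296080 rad
AF = |sin(14*3.296080/2) / (14*sin(3.296080/2))| = 0.06323

0.06323


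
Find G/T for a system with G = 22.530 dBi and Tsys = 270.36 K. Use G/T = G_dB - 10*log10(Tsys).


G/T = 22.530 - 10*log10(270.36) = 22.530 - 24.31942 = -1.789 dB/K

-1.789 dB/K


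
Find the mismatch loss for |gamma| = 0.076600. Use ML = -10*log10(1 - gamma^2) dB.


ML = -10 * log10(1 - 0.076600^2) = -10 * log10(0.99413244) = 0.02556 dB

0.02556 dB


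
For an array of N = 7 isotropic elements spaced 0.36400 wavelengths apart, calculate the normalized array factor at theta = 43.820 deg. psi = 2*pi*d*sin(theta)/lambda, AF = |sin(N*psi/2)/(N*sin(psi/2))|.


psi = 2*pi*0.36400*sin(43.820 deg) = 1.583563 rad
AF = |sin(7*1.583563/2) / (7*sin(1.583563/2))| = 0.1355

0.1355


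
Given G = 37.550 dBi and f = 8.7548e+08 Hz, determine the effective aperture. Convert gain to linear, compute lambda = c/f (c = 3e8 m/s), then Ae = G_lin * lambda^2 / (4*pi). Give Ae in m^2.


lambda = c / f = 3.0000e+08 / 8.7548e+08 = 0.3426692 m
G_linear = 10^(37.550/10) = 5688.529
Ae = G_linear * lambda^2 / (4*pi) = 5688.529 * 0.3426692^2 / (4*pi) = 53.15 m^2

53.15 m^2


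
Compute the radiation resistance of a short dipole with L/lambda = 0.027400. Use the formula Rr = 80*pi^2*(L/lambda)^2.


Rr = 80 * pi^2 * (0.027400)^2 = 80 * 9.869604 * 7.507600e-04 = 0.5928 ohm

0.5928 ohm


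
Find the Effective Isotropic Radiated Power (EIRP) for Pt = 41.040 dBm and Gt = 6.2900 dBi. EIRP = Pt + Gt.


EIRP = Pt + Gt = 41.040 + 6.2900 = 47.33 dBm

47.33 dBm


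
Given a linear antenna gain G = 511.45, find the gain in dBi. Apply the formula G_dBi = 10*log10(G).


G_dBi = 10 * log10(511.45) = 27.09 dBi

27.09 dBi


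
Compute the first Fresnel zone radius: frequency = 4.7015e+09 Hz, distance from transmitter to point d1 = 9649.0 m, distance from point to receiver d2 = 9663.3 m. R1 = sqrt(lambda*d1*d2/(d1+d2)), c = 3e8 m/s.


lambda = c / f = 3.0000e+08 / 4.7015e+09 = 0.06380942 m
R1 = sqrt(0.06380942 * 9649.0 * 9663.3 / (9649.0 + 9663.3)) = 17.55 m

17.55 m


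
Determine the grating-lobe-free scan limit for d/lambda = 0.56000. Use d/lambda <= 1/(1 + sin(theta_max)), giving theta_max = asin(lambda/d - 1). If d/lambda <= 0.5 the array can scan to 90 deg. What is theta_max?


lambda/d - 1 = 1/0.56000 - 1 = 0.7857143
theta_max = asin(0.7857143) = 51.79 deg

51.79 deg


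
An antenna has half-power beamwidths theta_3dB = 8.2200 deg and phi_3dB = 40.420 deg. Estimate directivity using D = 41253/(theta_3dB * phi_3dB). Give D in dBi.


D_linear = 41253 / (8.2200 * 40.420) = 124.1616
D_dBi = 10 * log10(124.1616) = 20.94 dBi

20.94 dBi


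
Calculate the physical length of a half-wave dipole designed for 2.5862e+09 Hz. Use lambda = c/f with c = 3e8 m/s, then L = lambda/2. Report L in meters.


lambda = c / f = 3.0000e+08 / 2.5862e+09 = 0.1160003 m
L = lambda / 2 = 0.1160003 / 2 = 0.05800 m

0.05800 m


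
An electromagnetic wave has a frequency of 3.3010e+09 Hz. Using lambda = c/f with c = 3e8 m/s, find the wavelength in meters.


lambda = c / f = 3.0000e+08 / 3.3010e+09 = 0.09088 m

0.09088 m


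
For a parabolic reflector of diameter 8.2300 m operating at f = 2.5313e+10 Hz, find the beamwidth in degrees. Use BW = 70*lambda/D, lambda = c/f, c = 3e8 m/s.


lambda = c / f = 3.0000e+08 / 2.5313e+10 = 0.01185162 m
BW = 70 * 0.01185162 / 8.2300 = 0.1008 deg

0.1008 deg


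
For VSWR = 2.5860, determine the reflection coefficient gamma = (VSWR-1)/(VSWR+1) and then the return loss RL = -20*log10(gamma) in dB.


gamma = (2.5860 - 1) / (2.5860 + 1) = 0.4422755
RL = -20 * log10(0.4422755) = 7.086 dB

7.086 dB


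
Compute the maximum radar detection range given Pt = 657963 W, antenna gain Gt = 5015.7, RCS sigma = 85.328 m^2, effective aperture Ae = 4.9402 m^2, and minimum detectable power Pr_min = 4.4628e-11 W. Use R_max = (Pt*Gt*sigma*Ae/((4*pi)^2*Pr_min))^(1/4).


R^4 = 657963*5015.7*85.328*4.9402 / ((4*pi)^2 * 4.4628e-11) = 1.973976e+20
R_max = 1.973976e+20^0.25 = 118532 m

118532 m


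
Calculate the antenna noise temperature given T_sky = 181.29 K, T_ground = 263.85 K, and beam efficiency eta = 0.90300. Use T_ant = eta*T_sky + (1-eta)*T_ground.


T_ant = 0.90300 * 181.29 + (1 - 0.90300) * 263.85 = 189.3 K

189.3 K


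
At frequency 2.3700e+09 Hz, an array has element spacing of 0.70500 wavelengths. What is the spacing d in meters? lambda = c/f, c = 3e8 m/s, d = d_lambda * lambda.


lambda = c / f = 3.0000e+08 / 2.3700e+09 = 0.1265823 m
d = 0.70500 * 0.1265823 = 0.08924 m

0.08924 m


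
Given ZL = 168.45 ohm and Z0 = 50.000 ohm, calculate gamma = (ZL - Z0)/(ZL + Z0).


gamma = (168.45 - 50.000) / (168.45 + 50.000) = 0.5422

0.5422


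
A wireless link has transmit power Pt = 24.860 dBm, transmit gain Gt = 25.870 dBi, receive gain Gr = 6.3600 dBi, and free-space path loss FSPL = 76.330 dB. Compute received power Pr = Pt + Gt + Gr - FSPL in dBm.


Pr = 24.860 + 25.870 + 6.3600 - 76.330 = -19.24 dBm

-19.24 dBm


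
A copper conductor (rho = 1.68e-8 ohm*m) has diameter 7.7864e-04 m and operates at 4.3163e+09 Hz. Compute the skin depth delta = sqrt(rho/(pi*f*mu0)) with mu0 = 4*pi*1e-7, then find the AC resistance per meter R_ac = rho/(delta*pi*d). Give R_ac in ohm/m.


delta = sqrt(1.68e-8 / (pi * 4.3163e+09 * 4*pi*1e-7)) = 9.929308e-07 m
R_ac = 1.68e-8 / (9.929308e-07 * pi * 7.7864e-04) = 6.917 ohm/m

6.917 ohm/m


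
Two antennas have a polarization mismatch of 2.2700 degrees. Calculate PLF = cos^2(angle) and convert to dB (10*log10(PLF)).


PLF_linear = cos^2(2.2700 deg) = 0.9984312
PLF_dB = 10 * log10(0.9984312) = -6.819e-03 dB

-6.819e-03 dB


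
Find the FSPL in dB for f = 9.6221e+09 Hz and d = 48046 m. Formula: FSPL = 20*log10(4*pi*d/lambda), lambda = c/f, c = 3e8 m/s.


lambda = c / f = 3.0000e+08 / 9.6221e+09 = 0.03117823 m
FSPL = 20 * log10(4*pi*48046/0.03117823) = 145.7 dB

145.7 dB


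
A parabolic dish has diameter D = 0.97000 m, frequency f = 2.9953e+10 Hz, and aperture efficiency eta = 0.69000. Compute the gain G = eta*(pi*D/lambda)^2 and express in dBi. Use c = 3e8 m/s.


lambda = c / f = 3.0000e+08 / 2.9953e+10 = 0.01001569 m
G_linear = 0.69000 * (pi * 0.97000 / 0.01001569)^2 = 63874.95
G_dBi = 10 * log10(63874.95) = 48.05 dBi

48.05 dBi


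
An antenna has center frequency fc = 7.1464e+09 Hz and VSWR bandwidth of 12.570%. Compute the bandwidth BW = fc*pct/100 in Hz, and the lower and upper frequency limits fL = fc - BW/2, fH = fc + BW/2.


BW = 7.1464e+09 * 12.570/100 = 8.983025e+08 Hz
fL = 7.1464e+09 - 8.983025e+08/2 = 6.697e+09 Hz
fH = 7.1464e+09 + 8.983025e+08/2 = 7.596e+09 Hz

BW=8.983e+08 Hz, fL=6.697e+09 Hz, fH=7.596e+09 Hz


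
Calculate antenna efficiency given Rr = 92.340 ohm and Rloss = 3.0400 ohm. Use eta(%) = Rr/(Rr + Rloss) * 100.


eta = 92.340 / (92.340 + 3.0400) * 100 = 96.81%

96.81%


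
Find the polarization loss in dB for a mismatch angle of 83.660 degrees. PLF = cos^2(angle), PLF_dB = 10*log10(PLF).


PLF_linear = cos^2(83.660 deg) = 0.01219439
PLF_dB = 10 * log10(0.01219439) = -19.14 dB

-19.14 dB


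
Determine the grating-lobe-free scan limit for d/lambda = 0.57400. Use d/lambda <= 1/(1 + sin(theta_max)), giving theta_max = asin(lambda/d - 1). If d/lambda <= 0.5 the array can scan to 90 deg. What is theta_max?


lambda/d - 1 = 1/0.57400 - 1 = 0.7421603
theta_max = asin(0.7421603) = 47.92 deg

47.92 deg


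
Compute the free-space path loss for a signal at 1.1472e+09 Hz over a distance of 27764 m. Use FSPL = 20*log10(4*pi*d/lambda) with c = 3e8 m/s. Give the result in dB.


lambda = c / f = 3.0000e+08 / 1.1472e+09 = 0.2615063 m
FSPL = 20 * log10(4*pi*27764/0.2615063) = 122.5 dB

122.5 dB


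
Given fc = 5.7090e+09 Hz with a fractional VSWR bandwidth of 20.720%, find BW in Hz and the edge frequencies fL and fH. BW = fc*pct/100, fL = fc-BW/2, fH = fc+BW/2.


BW = 5.7090e+09 * 20.720/100 = 1.182905e+09 Hz
fL = 5.7090e+09 - 1.182905e+09/2 = 5.118e+09 Hz
fH = 5.7090e+09 + 1.182905e+09/2 = 6.300e+09 Hz

BW=1.183e+09 Hz, fL=5.118e+09 Hz, fH=6.300e+09 Hz


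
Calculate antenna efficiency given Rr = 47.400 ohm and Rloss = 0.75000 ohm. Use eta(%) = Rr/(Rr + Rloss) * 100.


eta = 47.400 / (47.400 + 0.75000) * 100 = 98.44%

98.44%


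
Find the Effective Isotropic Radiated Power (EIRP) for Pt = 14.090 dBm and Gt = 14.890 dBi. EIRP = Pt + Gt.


EIRP = Pt + Gt = 14.090 + 14.890 = 28.98 dBm

28.98 dBm


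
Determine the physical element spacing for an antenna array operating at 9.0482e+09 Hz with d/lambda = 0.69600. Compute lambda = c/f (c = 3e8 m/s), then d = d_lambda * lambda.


lambda = c / f = 3.0000e+08 / 9.0482e+09 = 0.03315577 m
d = 0.69600 * 0.03315577 = 0.02308 m

0.02308 m


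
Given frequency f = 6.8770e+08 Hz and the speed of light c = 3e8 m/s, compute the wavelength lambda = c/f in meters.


lambda = c / f = 3.0000e+08 / 6.8770e+08 = 0.4362 m

0.4362 m


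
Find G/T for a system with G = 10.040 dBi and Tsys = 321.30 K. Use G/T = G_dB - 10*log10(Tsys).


G/T = 10.040 - 10*log10(321.30) = 10.040 - 25.06911 = -15.03 dB/K

-15.03 dB/K


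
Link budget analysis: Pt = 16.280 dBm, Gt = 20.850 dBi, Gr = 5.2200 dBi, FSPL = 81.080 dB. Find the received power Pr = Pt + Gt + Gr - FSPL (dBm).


Pr = 16.280 + 20.850 + 5.2200 - 81.080 = -38.73 dBm

-38.73 dBm


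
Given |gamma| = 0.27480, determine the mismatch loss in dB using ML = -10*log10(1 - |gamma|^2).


ML = -10 * log10(1 - 0.27480^2) = -10 * log10(0.92448496) = 0.3410 dB

0.3410 dB


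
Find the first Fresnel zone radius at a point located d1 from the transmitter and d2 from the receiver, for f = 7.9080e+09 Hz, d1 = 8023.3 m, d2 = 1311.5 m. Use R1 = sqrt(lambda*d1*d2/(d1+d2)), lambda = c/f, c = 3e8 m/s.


lambda = c / f = 3.0000e+08 / 7.9080e+09 = 0.03793627 m
R1 = sqrt(0.03793627 * 8023.3 * 1311.5 / (8023.3 + 1311.5)) = 6.539 m

6.539 m


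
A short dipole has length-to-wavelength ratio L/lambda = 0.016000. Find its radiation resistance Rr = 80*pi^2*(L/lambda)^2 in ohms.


Rr = 80 * pi^2 * (0.016000)^2 = 80 * 9.869604 * 2.560000e-04 = 0.2021 ohm

0.2021 ohm


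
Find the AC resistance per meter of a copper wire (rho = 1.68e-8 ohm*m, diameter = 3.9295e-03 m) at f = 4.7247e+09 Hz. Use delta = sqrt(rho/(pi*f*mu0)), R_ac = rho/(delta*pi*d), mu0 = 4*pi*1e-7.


delta = sqrt(1.68e-8 / (pi * 4.7247e+09 * 4*pi*1e-7)) = 9.490469e-07 m
R_ac = 1.68e-8 / (9.490469e-07 * pi * 3.9295e-03) = 1.434 ohm/m

1.434 ohm/m


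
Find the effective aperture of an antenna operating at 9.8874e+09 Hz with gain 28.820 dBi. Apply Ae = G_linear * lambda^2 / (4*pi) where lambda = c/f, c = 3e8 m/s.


lambda = c / f = 3.0000e+08 / 9.8874e+09 = 0.03034165 m
G_linear = 10^(28.820/10) = 762.0790
Ae = G_linear * lambda^2 / (4*pi) = 762.0790 * 0.03034165^2 / (4*pi) = 0.05583 m^2

0.05583 m^2


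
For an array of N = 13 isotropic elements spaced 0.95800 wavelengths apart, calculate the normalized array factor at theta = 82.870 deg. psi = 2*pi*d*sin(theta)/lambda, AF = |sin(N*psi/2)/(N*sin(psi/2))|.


psi = 2*pi*0.95800*sin(82.870 deg) = 5.972745 rad
AF = |sin(13*5.972745/2) / (13*sin(5.972745/2))| = 0.4487

0.4487


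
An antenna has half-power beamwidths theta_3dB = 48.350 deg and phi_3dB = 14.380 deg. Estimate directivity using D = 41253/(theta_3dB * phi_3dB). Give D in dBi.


D_linear = 41253 / (48.350 * 14.380) = 59.33353
D_dBi = 10 * log10(59.33353) = 17.73 dBi

17.73 dBi


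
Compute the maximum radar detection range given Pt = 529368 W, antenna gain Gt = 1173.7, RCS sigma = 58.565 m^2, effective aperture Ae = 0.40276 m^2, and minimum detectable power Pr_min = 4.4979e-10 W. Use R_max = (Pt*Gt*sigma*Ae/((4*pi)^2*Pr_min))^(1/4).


R^4 = 529368*1173.7*58.565*0.40276 / ((4*pi)^2 * 4.4979e-10) = 2.063335e+17
R_max = 2.063335e+17^0.25 = 21313 m

21313 m


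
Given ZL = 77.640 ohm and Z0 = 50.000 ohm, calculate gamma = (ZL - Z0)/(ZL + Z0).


gamma = (77.640 - 50.000) / (77.640 + 50.000) = 0.2165

0.2165


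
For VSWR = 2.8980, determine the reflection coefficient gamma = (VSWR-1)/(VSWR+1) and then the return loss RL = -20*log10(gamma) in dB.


gamma = (2.8980 - 1) / (2.8980 + 1) = 0.4869164
RL = -20 * log10(0.4869164) = 6.251 dB

6.251 dB


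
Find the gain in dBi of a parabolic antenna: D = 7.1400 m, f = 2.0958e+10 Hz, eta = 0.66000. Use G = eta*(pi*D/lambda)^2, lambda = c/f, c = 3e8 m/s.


lambda = c / f = 3.0000e+08 / 2.0958e+10 = 0.01431434 m
G_linear = 0.66000 * (pi * 7.1400 / 0.01431434)^2 = 1.620681e+06
G_dBi = 10 * log10(1.620681e+06) = 62.10 dBi

62.10 dBi


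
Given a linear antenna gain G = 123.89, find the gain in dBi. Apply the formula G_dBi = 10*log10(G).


G_dBi = 10 * log10(123.89) = 20.93 dBi

20.93 dBi


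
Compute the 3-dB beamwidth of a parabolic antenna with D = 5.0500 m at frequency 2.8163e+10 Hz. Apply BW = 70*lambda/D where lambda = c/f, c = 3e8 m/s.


lambda = c / f = 3.0000e+08 / 2.8163e+10 = 0.01065227 m
BW = 70 * 0.01065227 / 5.0500 = 0.1477 deg

0.1477 deg


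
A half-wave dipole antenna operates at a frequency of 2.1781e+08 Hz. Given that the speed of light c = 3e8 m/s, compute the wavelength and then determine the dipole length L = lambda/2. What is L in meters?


lambda = c / f = 3.0000e+08 / 2.1781e+08 = 1.377347 m
L = lambda / 2 = 1.377347 / 2 = 0.6887 m

0.6887 m


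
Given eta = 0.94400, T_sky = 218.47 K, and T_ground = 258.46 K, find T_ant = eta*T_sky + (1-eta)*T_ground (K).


T_ant = 0.94400 * 218.47 + (1 - 0.94400) * 258.46 = 220.7 K

220.7 K


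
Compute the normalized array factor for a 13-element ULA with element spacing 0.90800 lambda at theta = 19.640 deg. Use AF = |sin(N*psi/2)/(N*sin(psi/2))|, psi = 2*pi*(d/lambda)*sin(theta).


psi = 2*pi*0.90800*sin(19.640 deg) = 1.917547 rad
AF = |sin(13*1.917547/2) / (13*sin(1.917547/2))| = 9.599e-03

9.599e-03


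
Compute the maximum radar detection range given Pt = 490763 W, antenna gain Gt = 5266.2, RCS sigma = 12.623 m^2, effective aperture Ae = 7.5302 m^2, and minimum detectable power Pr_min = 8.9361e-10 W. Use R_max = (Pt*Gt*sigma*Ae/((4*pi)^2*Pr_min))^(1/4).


R^4 = 490763*5266.2*12.623*7.5302 / ((4*pi)^2 * 8.9361e-10) = 1.740887e+18
R_max = 1.740887e+18^0.25 = 36324 m

36324 m


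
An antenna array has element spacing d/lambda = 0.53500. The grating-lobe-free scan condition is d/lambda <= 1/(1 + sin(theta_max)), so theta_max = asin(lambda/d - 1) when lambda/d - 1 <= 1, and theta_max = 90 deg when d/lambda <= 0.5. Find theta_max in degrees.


lambda/d - 1 = 1/0.53500 - 1 = 0.8691589
theta_max = asin(0.8691589) = 60.36 deg

60.36 deg


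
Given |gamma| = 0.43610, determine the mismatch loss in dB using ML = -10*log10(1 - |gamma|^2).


ML = -10 * log10(1 - 0.43610^2) = -10 * log10(0.80981679) = 0.9161 dB

0.9161 dB


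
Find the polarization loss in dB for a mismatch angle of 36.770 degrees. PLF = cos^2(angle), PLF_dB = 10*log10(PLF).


PLF_linear = cos^2(36.770 deg) = 0.6416729
PLF_dB = 10 * log10(0.6416729) = -1.927 dB

-1.927 dB


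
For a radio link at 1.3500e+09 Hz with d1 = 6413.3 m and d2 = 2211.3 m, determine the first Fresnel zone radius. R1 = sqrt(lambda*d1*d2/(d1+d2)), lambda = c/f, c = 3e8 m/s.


lambda = c / f = 3.0000e+08 / 1.3500e+09 = 0.2222222 m
R1 = sqrt(0.2222222 * 6413.3 * 2211.3 / (6413.3 + 2211.3)) = 19.12 m

19.12 m


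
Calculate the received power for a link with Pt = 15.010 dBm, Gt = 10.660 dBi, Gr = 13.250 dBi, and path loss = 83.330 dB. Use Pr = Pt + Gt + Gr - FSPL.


Pr = 15.010 + 10.660 + 13.250 - 83.330 = -44.41 dBm

-44.41 dBm


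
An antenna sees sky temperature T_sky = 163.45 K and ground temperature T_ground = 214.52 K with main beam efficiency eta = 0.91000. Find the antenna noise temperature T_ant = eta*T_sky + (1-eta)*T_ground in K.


T_ant = 0.91000 * 163.45 + (1 - 0.91000) * 214.52 = 168.0 K

168.0 K


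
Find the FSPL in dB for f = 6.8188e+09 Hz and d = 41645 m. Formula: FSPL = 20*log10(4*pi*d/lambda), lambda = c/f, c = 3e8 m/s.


lambda = c / f = 3.0000e+08 / 6.8188e+09 = 0.04399601 m
FSPL = 20 * log10(4*pi*41645/0.04399601) = 141.5 dB

141.5 dB


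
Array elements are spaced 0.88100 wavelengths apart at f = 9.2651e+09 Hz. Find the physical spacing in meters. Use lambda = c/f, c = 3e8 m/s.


lambda = c / f = 3.0000e+08 / 9.2651e+09 = 0.03237957 m
d = 0.88100 * 0.03237957 = 0.02853 m

0.02853 m


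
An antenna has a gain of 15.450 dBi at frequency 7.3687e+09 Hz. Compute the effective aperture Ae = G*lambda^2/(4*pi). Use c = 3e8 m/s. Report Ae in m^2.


lambda = c / f = 3.0000e+08 / 7.3687e+09 = 0.04071274 m
G_linear = 10^(15.450/10) = 35.07519
Ae = G_linear * lambda^2 / (4*pi) = 35.07519 * 0.04071274^2 / (4*pi) = 4.626e-03 m^2

4.626e-03 m^2


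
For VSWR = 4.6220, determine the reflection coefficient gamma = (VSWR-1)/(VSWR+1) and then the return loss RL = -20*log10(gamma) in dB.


gamma = (4.6220 - 1) / (4.6220 + 1) = 0.6442547
RL = -20 * log10(0.6442547) = 3.819 dB

3.819 dB


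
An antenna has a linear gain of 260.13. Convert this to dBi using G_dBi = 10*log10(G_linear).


G_dBi = 10 * log10(260.13) = 24.15 dBi

24.15 dBi


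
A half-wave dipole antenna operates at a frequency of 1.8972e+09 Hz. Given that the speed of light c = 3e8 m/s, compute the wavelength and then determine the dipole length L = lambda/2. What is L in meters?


lambda = c / f = 3.0000e+08 / 1.8972e+09 = 0.1581278 m
L = lambda / 2 = 0.1581278 / 2 = 0.07906 m

0.07906 m


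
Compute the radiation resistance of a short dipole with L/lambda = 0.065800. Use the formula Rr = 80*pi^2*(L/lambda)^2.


Rr = 80 * pi^2 * (0.065800)^2 = 80 * 9.869604 * 4.329640e-03 = 3.419 ohm

3.419 ohm


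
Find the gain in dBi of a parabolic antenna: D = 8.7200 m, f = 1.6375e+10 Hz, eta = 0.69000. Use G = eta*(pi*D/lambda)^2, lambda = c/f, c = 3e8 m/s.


lambda = c / f = 3.0000e+08 / 1.6375e+10 = 0.01832061 m
G_linear = 0.69000 * (pi * 8.7200 / 0.01832061)^2 = 1.542773e+06
G_dBi = 10 * log10(1.542773e+06) = 61.88 dBi

61.88 dBi


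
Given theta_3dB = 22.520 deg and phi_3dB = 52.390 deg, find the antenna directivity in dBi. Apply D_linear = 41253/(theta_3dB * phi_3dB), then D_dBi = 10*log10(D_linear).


D_linear = 41253 / (22.520 * 52.390) = 34.96542
D_dBi = 10 * log10(34.96542) = 15.44 dBi

15.44 dBi


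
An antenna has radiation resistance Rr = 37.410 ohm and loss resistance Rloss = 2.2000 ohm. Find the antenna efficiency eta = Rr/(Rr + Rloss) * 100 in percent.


eta = 37.410 / (37.410 + 2.2000) * 100 = 94.45%

94.45%


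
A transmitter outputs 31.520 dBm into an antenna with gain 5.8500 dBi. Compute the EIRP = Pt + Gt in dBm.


EIRP = Pt + Gt = 31.520 + 5.8500 = 37.37 dBm

37.37 dBm


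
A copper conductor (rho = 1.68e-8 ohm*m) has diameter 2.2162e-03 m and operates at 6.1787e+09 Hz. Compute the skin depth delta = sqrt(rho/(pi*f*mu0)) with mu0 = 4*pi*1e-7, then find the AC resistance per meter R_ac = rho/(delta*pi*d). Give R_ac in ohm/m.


delta = sqrt(1.68e-8 / (pi * 6.1787e+09 * 4*pi*1e-7)) = 8.299009e-07 m
R_ac = 1.68e-8 / (8.299009e-07 * pi * 2.2162e-03) = 2.908 ohm/m

2.908 ohm/m


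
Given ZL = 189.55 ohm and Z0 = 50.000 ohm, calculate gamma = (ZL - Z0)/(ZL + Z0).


gamma = (189.55 - 50.000) / (189.55 + 50.000) = 0.5826

0.5826


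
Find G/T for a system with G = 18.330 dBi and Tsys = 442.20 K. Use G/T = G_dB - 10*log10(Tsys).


G/T = 18.330 - 10*log10(442.20) = 18.330 - 26.45619 = -8.126 dB/K

-8.126 dB/K


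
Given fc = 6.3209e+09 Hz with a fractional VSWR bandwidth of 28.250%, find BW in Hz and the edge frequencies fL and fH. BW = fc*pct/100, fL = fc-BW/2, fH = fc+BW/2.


BW = 6.3209e+09 * 28.250/100 = 1.785654e+09 Hz
fL = 6.3209e+09 - 1.785654e+09/2 = 5.428e+09 Hz
fH = 6.3209e+09 + 1.785654e+09/2 = 7.214e+09 Hz

BW=1.786e+09 Hz, fL=5.428e+09 Hz, fH=7.214e+09 Hz


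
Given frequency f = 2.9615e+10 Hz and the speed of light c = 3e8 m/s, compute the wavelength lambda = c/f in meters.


lambda = c / f = 3.0000e+08 / 2.9615e+10 = 0.01013 m

0.01013 m


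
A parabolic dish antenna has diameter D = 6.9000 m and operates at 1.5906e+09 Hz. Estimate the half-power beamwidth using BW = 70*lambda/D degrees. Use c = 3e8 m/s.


lambda = c / f = 3.0000e+08 / 1.5906e+09 = 0.1886081 m
BW = 70 * 0.1886081 / 6.9000 = 1.913 deg

1.913 deg


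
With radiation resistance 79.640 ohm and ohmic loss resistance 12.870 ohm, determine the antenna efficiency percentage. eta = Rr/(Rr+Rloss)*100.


eta = 79.640 / (79.640 + 12.870) * 100 = 86.09%

86.09%


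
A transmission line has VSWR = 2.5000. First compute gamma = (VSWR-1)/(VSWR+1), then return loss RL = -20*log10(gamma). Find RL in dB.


gamma = (2.5000 - 1) / (2.5000 + 1) = 0.4285714
RL = -20 * log10(0.4285714) = 7.360 dB

7.360 dB


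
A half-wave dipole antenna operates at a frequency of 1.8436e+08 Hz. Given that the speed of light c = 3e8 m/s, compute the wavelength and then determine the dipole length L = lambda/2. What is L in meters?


lambda = c / f = 3.0000e+08 / 1.8436e+08 = 1.627251 m
L = lambda / 2 = 1.627251 / 2 = 0.8136 m

0.8136 m


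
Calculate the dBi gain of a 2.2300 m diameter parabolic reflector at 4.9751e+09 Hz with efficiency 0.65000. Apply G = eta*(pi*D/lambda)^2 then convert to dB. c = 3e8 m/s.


lambda = c / f = 3.0000e+08 / 4.9751e+09 = 0.06030030 m
G_linear = 0.65000 * (pi * 2.2300 / 0.06030030)^2 = 8773.722
G_dBi = 10 * log10(8773.722) = 39.43 dBi

39.43 dBi


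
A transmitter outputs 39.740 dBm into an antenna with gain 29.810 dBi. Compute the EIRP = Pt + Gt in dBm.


EIRP = Pt + Gt = 39.740 + 29.810 = 69.55 dBm

69.55 dBm


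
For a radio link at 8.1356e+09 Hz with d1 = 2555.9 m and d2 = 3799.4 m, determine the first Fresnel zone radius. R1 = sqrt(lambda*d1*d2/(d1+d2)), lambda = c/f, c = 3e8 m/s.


lambda = c / f = 3.0000e+08 / 8.1356e+09 = 0.03687497 m
R1 = sqrt(0.03687497 * 2555.9 * 3799.4 / (2555.9 + 3799.4)) = 7.506 m

7.506 m


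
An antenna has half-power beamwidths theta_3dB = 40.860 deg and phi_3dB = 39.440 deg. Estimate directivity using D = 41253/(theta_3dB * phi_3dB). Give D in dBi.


D_linear = 41253 / (40.860 * 39.440) = 25.59884
D_dBi = 10 * log10(25.59884) = 14.08 dBi

14.08 dBi


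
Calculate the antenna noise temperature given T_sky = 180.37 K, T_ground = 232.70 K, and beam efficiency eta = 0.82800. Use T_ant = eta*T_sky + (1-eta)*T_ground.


T_ant = 0.82800 * 180.37 + (1 - 0.82800) * 232.70 = 189.4 K

189.4 K


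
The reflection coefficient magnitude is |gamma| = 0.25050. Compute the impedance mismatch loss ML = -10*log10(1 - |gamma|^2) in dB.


ML = -10 * log10(1 - 0.25050^2) = -10 * log10(0.93724975) = 0.2814 dB

0.2814 dB


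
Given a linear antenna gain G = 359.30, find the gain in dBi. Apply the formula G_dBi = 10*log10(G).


G_dBi = 10 * log10(359.30) = 25.55 dBi

25.55 dBi


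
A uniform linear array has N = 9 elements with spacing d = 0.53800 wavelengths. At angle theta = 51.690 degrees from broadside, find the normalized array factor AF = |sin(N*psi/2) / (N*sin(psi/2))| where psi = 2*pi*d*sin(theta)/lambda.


psi = 2*pi*0.53800*sin(51.690 deg) = 2.652456 rad
AF = |sin(9*2.652456/2) / (9*sin(2.652456/2))| = 0.06750

0.06750


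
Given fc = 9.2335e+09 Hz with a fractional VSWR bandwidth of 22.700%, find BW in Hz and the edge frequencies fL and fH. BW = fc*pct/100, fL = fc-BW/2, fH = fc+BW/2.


BW = 9.2335e+09 * 22.700/100 = 2.096004e+09 Hz
fL = 9.2335e+09 - 2.096004e+09/2 = 8.185e+09 Hz
fH = 9.2335e+09 + 2.096004e+09/2 = 1.028e+10 Hz

BW=2.096e+09 Hz, fL=8.185e+09 Hz, fH=1.028e+10 Hz


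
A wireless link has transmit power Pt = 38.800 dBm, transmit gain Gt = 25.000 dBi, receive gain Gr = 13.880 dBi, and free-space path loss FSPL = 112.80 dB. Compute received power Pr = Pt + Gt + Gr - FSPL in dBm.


Pr = 38.800 + 25.000 + 13.880 - 112.80 = -35.12 dBm

-35.12 dBm


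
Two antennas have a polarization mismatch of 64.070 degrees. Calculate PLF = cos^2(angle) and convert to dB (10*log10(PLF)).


PLF_linear = cos^2(64.070 deg) = 0.1912074
PLF_dB = 10 * log10(0.1912074) = -7.185 dB

-7.185 dB


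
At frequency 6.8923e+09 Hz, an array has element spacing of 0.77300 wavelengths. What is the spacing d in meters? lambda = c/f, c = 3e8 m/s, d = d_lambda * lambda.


lambda = c / f = 3.0000e+08 / 6.8923e+09 = 0.04352683 m
d = 0.77300 * 0.04352683 = 0.03365 m

0.03365 m


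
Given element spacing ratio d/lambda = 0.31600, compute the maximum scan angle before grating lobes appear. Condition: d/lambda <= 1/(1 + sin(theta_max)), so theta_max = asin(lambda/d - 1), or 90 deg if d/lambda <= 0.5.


lambda/d - 1 = 1/0.31600 - 1 = 2.164557 >= 1
d/lambda <= 0.5, so the array can scan to endfire without grating lobes: theta_max = 90 deg

90 deg


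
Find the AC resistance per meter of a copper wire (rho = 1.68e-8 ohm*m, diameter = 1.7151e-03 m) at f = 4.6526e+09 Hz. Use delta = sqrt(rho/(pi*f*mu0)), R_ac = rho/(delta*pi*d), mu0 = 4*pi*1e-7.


delta = sqrt(1.68e-8 / (pi * 4.6526e+09 * 4*pi*1e-7)) = 9.563721e-07 m
R_ac = 1.68e-8 / (9.563721e-07 * pi * 1.7151e-03) = 3.260 ohm/m

3.260 ohm/m


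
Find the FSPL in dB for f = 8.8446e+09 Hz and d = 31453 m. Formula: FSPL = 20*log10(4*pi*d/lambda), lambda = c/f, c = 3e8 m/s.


lambda = c / f = 3.0000e+08 / 8.8446e+09 = 0.03391900 m
FSPL = 20 * log10(4*pi*31453/0.03391900) = 141.3 dB

141.3 dB


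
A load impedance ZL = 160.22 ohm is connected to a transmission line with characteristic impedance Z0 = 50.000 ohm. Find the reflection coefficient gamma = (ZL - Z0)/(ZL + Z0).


gamma = (160.22 - 50.000) / (160.22 + 50.000) = 0.5243

0.5243


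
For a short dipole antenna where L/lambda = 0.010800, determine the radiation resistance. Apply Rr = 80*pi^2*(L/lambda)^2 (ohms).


Rr = 80 * pi^2 * (0.010800)^2 = 80 * 9.869604 * 1.166400e-04 = 0.09210 ohm

0.09210 ohm


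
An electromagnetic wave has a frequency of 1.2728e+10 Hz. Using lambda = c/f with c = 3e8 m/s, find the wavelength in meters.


lambda = c / f = 3.0000e+08 / 1.2728e+10 = 0.02357 m

0.02357 m


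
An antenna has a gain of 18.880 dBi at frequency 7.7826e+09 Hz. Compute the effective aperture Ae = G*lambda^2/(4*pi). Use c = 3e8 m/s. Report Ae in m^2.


lambda = c / f = 3.0000e+08 / 7.7826e+09 = 0.03854753 m
G_linear = 10^(18.880/10) = 77.26806
Ae = G_linear * lambda^2 / (4*pi) = 77.26806 * 0.03854753^2 / (4*pi) = 9.137e-03 m^2

9.137e-03 m^2


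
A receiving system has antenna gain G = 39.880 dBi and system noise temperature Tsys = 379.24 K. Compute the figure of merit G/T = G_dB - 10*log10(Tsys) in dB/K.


G/T = 39.880 - 10*log10(379.24) = 39.880 - 25.78914 = 14.09 dB/K

14.09 dB/K


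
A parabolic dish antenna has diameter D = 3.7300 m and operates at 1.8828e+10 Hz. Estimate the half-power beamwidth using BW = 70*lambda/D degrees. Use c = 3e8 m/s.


lambda = c / f = 3.0000e+08 / 1.8828e+10 = 0.01593372 m
BW = 70 * 0.01593372 / 3.7300 = 0.2990 deg

0.2990 deg


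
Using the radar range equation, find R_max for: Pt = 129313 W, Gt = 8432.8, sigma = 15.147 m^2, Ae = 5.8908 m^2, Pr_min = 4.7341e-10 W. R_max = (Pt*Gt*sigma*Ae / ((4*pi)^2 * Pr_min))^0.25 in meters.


R^4 = 129313*8432.8*15.147*5.8908 / ((4*pi)^2 * 4.7341e-10) = 1.301541e+18
R_max = 1.301541e+18^0.25 = 33776 m

33776 m


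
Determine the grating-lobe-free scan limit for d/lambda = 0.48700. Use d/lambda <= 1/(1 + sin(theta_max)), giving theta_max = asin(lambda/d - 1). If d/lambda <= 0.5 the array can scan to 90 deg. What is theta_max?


lambda/d - 1 = 1/0.48700 - 1 = 1.053388 >= 1
d/lambda <= 0.5, so the array can scan to endfire without grating lobes: theta_max = 90 deg

90 deg


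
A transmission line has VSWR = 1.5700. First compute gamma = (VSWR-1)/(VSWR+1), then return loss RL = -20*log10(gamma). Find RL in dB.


gamma = (1.5700 - 1) / (1.5700 + 1) = 0.2217899
RL = -20 * log10(0.2217899) = 13.08 dB

13.08 dB


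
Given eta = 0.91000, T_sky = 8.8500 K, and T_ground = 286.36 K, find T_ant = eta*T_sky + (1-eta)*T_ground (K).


T_ant = 0.91000 * 8.8500 + (1 - 0.91000) * 286.36 = 33.83 K

33.83 K


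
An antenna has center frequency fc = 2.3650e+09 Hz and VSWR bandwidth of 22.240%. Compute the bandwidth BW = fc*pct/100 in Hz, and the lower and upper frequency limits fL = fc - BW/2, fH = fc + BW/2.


BW = 2.3650e+09 * 22.240/100 = 5.259760e+08 Hz
fL = 2.3650e+09 - 5.259760e+08/2 = 2.102e+09 Hz
fH = 2.3650e+09 + 5.259760e+08/2 = 2.628e+09 Hz

BW=5.260e+08 Hz, fL=2.102e+09 Hz, fH=2.628e+09 Hz


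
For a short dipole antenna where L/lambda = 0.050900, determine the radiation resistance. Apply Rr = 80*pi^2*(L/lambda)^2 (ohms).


Rr = 80 * pi^2 * (0.050900)^2 = 80 * 9.869604 * 2.590810e-03 = 2.046 ohm

2.046 ohm


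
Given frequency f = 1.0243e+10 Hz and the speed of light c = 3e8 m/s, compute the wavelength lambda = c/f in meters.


lambda = c / f = 3.0000e+08 / 1.0243e+10 = 0.02929 m

0.02929 m


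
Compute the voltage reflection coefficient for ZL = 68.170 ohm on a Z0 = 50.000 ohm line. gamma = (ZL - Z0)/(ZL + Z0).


gamma = (68.170 - 50.000) / (68.170 + 50.000) = 0.1538

0.1538


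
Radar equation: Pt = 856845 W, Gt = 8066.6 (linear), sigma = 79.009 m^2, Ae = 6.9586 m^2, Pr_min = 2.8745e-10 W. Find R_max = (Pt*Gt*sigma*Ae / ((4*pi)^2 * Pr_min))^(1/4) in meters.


R^4 = 856845*8066.6*79.009*6.9586 / ((4*pi)^2 * 2.8745e-10) = 8.371614e+19
R_max = 8.371614e+19^0.25 = 95654 m

95654 m


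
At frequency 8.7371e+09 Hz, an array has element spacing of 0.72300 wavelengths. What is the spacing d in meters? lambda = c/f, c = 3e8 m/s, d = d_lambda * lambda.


lambda = c / f = 3.0000e+08 / 8.7371e+09 = 0.03433634 m
d = 0.72300 * 0.03433634 = 0.02483 m

0.02483 m


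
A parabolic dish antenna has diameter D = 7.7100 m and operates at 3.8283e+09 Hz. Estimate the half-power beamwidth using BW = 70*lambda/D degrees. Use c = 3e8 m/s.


lambda = c / f = 3.0000e+08 / 3.8283e+09 = 0.07836376 m
BW = 70 * 0.07836376 / 7.7100 = 0.7115 deg

0.7115 deg


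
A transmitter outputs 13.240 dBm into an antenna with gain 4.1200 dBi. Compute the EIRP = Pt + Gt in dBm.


EIRP = Pt + Gt = 13.240 + 4.1200 = 17.36 dBm

17.36 dBm


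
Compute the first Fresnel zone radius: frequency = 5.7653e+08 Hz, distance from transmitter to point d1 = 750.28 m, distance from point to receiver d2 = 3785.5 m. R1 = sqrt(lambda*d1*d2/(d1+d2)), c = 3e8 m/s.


lambda = c / f = 3.0000e+08 / 5.7653e+08 = 0.5203545 m
R1 = sqrt(0.5203545 * 750.28 * 3785.5 / (750.28 + 3785.5)) = 18.05 m

18.05 m


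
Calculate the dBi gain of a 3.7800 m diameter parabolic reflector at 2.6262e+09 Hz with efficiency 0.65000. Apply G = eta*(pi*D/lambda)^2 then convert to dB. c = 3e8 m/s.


lambda = c / f = 3.0000e+08 / 2.6262e+09 = 0.1142335 m
G_linear = 0.65000 * (pi * 3.7800 / 0.1142335)^2 = 7024.408
G_dBi = 10 * log10(7024.408) = 38.47 dBi

38.47 dBi


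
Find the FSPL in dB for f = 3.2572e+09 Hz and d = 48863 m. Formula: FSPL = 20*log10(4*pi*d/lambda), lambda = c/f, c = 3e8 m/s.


lambda = c / f = 3.0000e+08 / 3.2572e+09 = 0.09210365 m
FSPL = 20 * log10(4*pi*48863/0.09210365) = 136.5 dB

136.5 dB


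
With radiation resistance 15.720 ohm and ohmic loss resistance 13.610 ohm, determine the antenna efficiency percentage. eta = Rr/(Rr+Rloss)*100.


eta = 15.720 / (15.720 + 13.610) * 100 = 53.60%

53.60%


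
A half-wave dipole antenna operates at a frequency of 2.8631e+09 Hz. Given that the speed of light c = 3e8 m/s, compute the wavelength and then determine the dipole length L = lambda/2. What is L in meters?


lambda = c / f = 3.0000e+08 / 2.8631e+09 = 0.1047815 m
L = lambda / 2 = 0.1047815 / 2 = 0.05239 m

0.05239 m


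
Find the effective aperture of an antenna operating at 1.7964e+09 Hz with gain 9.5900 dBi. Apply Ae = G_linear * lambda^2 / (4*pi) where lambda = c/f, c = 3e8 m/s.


lambda = c / f = 3.0000e+08 / 1.7964e+09 = 0.1670007 m
G_linear = 10^(9.5900/10) = 9.099133
Ae = G_linear * lambda^2 / (4*pi) = 9.099133 * 0.1670007^2 / (4*pi) = 0.02019 m^2

0.02019 m^2


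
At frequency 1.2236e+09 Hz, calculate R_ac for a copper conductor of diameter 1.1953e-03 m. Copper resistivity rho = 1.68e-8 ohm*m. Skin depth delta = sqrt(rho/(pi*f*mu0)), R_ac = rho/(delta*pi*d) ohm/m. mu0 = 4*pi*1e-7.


delta = sqrt(1.68e-8 / (pi * 1.2236e+09 * 4*pi*1e-7)) = 1.864898e-06 m
R_ac = 1.68e-8 / (1.864898e-06 * pi * 1.1953e-03) = 2.399 ohm/m

2.399 ohm/m


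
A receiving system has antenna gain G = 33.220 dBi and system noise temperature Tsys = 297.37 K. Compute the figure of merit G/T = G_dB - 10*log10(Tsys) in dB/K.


G/T = 33.220 - 10*log10(297.37) = 33.220 - 24.73297 = 8.487 dB/K

8.487 dB/K


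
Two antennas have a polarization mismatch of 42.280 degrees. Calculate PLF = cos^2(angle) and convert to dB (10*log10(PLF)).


PLF_linear = cos^2(42.280 deg) = 0.5474017
PLF_dB = 10 * log10(0.5474017) = -2.617 dB

-2.617 dB


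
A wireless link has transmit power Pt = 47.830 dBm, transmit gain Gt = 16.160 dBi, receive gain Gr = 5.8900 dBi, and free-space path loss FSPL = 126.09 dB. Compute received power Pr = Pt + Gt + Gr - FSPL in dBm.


Pr = 47.830 + 16.160 + 5.8900 - 126.09 = -56.21 dBm

-56.21 dBm


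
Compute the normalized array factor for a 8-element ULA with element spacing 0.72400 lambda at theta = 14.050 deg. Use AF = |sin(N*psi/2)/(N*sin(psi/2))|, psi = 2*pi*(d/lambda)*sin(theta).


psi = 2*pi*0.72400*sin(14.050 deg) = 1.104360 rad
AF = |sin(8*1.104360/2) / (8*sin(1.104360/2))| = 0.2280

0.2280


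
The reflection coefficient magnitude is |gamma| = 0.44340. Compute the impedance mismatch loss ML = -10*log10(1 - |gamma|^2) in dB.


ML = -10 * log10(1 - 0.44340^2) = -10 * log10(0.80339644) = 0.9507 dB

0.9507 dB


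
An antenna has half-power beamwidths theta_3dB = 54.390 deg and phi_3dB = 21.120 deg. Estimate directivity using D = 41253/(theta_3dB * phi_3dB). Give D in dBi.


D_linear = 41253 / (54.390 * 21.120) = 35.91225
D_dBi = 10 * log10(35.91225) = 15.55 dBi

15.55 dBi


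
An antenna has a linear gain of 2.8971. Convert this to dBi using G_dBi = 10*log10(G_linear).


G_dBi = 10 * log10(2.8971) = 4.620 dBi

4.620 dBi


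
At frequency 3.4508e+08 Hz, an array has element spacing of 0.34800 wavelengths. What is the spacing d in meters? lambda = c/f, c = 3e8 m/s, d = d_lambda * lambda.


lambda = c / f = 3.0000e+08 / 3.4508e+08 = 0.8693636 m
d = 0.34800 * 0.8693636 = 0.3025 m

0.3025 m


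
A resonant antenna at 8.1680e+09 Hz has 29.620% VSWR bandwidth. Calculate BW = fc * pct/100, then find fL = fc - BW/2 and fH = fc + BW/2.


BW = 8.1680e+09 * 29.620/100 = 2.419362e+09 Hz
fL = 8.1680e+09 - 2.419362e+09/2 = 6.958e+09 Hz
fH = 8.1680e+09 + 2.419362e+09/2 = 9.378e+09 Hz

BW=2.419e+09 Hz, fL=6.958e+09 Hz, fH=9.378e+09 Hz


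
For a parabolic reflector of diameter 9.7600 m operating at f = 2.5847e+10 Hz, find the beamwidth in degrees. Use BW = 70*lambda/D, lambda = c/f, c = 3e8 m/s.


lambda = c / f = 3.0000e+08 / 2.5847e+10 = 0.01160676 m
BW = 70 * 0.01160676 / 9.7600 = 0.08325 deg

0.08325 deg


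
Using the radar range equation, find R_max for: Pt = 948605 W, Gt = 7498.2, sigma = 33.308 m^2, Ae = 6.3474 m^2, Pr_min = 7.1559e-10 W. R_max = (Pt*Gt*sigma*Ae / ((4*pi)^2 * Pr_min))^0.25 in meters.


R^4 = 948605*7498.2*33.308*6.3474 / ((4*pi)^2 * 7.1559e-10) = 1.330770e+19
R_max = 1.330770e+19^0.25 = 60398 m

60398 m


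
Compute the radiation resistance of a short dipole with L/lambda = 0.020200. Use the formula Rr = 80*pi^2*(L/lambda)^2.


Rr = 80 * pi^2 * (0.020200)^2 = 80 * 9.869604 * 4.080400e-04 = 0.3222 ohm

0.3222 ohm


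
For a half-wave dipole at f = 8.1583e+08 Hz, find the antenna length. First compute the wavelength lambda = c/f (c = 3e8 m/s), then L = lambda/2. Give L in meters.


lambda = c / f = 3.0000e+08 / 8.1583e+08 = 0.3677237 m
L = lambda / 2 = 0.3677237 / 2 = 0.1839 m

0.1839 m


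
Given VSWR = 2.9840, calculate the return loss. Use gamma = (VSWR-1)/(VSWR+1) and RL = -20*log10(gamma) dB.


gamma = (2.9840 - 1) / (2.9840 + 1) = 0.4979920
RL = -20 * log10(0.4979920) = 6.056 dB

6.056 dB


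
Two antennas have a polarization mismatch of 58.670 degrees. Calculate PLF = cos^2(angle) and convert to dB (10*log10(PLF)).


PLF_linear = cos^2(58.670 deg) = 0.2703651
PLF_dB = 10 * log10(0.2703651) = -5.680 dB

-5.680 dB


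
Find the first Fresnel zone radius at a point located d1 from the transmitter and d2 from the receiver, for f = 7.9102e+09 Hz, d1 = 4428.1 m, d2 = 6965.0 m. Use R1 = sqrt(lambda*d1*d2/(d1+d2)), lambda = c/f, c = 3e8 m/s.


lambda = c / f = 3.0000e+08 / 7.9102e+09 = 0.03792572 m
R1 = sqrt(0.03792572 * 4428.1 * 6965.0 / (4428.1 + 6965.0)) = 10.13 m

10.13 m


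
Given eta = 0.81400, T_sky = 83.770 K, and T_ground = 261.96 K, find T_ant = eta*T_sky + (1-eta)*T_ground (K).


T_ant = 0.81400 * 83.770 + (1 - 0.81400) * 261.96 = 116.9 K

116.9 K


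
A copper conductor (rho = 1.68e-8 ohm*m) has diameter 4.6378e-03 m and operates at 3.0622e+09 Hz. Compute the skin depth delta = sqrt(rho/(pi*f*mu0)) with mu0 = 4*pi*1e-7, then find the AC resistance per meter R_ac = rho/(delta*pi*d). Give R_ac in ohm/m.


delta = sqrt(1.68e-8 / (pi * 3.0622e+09 * 4*pi*1e-7)) = 1.178849e-06 m
R_ac = 1.68e-8 / (1.178849e-06 * pi * 4.6378e-03) = 0.9781 ohm/m

0.9781 ohm/m


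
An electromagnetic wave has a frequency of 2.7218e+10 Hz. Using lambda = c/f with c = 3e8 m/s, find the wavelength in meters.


lambda = c / f = 3.0000e+08 / 2.7218e+10 = 0.01102 m

0.01102 m


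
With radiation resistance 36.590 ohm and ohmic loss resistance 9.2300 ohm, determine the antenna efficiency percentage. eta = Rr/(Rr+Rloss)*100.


eta = 36.590 / (36.590 + 9.2300) * 100 = 79.86%

79.86%


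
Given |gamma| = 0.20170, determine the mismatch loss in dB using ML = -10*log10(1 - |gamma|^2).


ML = -10 * log10(1 - 0.20170^2) = -10 * log10(0.95931711) = 0.1804 dB

0.1804 dB


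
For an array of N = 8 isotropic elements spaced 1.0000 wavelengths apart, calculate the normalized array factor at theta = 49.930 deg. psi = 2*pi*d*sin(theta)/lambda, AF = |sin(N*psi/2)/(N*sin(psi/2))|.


psi = 2*pi*1.0000*sin(49.930 deg) = 4.808261 rad
AF = |sin(8*4.808261/2) / (8*sin(4.808261/2))| = 0.06956

0.06956


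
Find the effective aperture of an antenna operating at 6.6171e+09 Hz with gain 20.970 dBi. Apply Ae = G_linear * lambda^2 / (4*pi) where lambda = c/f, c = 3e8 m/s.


lambda = c / f = 3.0000e+08 / 6.6171e+09 = 0.04533708 m
G_linear = 10^(20.970/10) = 125.0259
Ae = G_linear * lambda^2 / (4*pi) = 125.0259 * 0.04533708^2 / (4*pi) = 0.02045 m^2

0.02045 m^2


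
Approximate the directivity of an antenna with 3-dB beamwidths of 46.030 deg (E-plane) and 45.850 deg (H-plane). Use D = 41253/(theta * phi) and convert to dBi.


D_linear = 41253 / (46.030 * 45.850) = 19.54678
D_dBi = 10 * log10(19.54678) = 12.91 dBi

12.91 dBi
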